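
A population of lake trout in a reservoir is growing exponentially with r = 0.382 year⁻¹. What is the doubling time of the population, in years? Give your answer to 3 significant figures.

Doubling time t_d = ln(2)/r = 0.6931/0.382 = 1.8145.

1.81 years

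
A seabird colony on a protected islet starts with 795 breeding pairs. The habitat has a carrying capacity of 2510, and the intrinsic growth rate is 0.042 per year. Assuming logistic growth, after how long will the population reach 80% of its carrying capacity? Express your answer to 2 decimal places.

51.31 years

A = (K − N₀)/N₀ = (2510 − 795)/795 = 2.1572.
Solve 2510/(1 + 2.1572·e^(−0.042t)) = 2008: 1 + 2.1572·e^(−0.042t) = 1.25, so e^(−0.042t) = 0.115889.
−0.042·t = ln(0.115889) = -2.1551, so t = 2.1551/0.042 = 51.312.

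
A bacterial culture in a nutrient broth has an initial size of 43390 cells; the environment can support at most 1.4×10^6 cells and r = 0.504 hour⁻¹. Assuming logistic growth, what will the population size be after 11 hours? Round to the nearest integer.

1247466 cells

A = (K − N₀)/N₀ = (1.4×10^6 − 43390)/43390 = 31.265.
N(t) = K/(1 + A·e^(−rt)) = 1.4×10^6/(1 + 31.265×e^(−0.504×11)).
e^(−5.544) = 0.0039109; denominator = 1 + 31.265×0.0039109 = 1.1223.
N = 1.4×10^6/1.1223 = 1.247466×10^6.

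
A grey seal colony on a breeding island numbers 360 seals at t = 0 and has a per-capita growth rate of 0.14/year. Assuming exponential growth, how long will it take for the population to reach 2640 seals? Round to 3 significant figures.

14.2 years

Set N₀·e^(rt) = 2640: e^(0.14·t) = 2640/360 = 7.3333.
0.14·t = ln(7.3333) = 1.9924, so t = 1.9924/0.14 = 14.232.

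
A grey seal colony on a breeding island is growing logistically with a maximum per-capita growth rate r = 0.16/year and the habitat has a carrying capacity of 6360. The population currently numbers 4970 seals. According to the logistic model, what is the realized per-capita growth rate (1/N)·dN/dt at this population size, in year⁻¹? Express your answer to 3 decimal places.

0.035 per year

(1/N)·dN/dt = r(1 − N/K) = 0.16 × (1 − 4970/6360).
= 0.16 × 0.21855 = 0.034969.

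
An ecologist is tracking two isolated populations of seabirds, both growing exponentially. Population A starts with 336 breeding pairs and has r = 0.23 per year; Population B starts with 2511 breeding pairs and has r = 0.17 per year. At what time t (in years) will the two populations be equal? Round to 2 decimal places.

33.52 years

Set 336·e^(0.23t) = 2511·e^(0.17t).
e^((0.23 − 0.17)t) = 2511/336 → e^(0.06·t) = 7.4732.
0.06·t = ln(7.4732) = 2.0113, so t = 2.0113/0.06 = 33.522.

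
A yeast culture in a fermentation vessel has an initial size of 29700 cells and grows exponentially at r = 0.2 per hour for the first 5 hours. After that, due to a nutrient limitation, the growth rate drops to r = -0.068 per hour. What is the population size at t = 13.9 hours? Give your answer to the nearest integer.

44077 cells

Phase 1: N(5) = 29700·e^(0.2×5) = 29700·e^1 = 80733.
Phase 2 runs for 13.9 − 5 = 8.9 hours at r = -0.068.
N(13.9) = 80733·e^(-0.068×8.9) = 80733·e^-0.6052 = 44077.4.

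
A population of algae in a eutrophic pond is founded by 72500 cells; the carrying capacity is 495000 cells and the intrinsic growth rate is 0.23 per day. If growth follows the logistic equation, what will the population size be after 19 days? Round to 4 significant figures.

A = (K − N₀)/N₀ = (495000 − 72500)/72500 = 5.8276.
N(t) = K/(1 + A·e^(−rt)) = 495000/(1 + 5.8276×e^(−0.23×19)).
e^(−4.37) = 0.012651; denominator = 1 + 5.8276×0.012651 = 1.0737.
N = 495000/1.0737 = 461011.

461000 cells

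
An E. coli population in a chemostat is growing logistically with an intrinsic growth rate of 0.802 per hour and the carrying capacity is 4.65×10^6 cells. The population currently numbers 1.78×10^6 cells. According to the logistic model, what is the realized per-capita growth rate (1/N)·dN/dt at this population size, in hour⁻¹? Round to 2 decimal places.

0.49 per hour

(1/N)·dN/dt = r(1 − N/K) = 0.802 × (1 − 1.78×10^6/4.65×10^6).
= 0.802 × 0.6172 = 0.495.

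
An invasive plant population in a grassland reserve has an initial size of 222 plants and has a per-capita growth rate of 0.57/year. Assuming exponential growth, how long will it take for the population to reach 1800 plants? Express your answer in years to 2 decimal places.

3.67 years

Set N₀·e^(rt) = 1800: e^(0.57·t) = 1800/222 = 8.1081.
0.57·t = ln(8.1081) = 2.0929, so t = 2.0929/0.57 = 3.6717.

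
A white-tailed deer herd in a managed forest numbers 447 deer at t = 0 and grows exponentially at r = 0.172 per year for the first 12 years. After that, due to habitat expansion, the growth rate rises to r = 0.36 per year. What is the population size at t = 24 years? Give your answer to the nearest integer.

264755 deer

Phase 1: N(12) = 447·e^(0.172×12) = 447·e^2.064 = 3521.21.
Phase 2 runs for 24 − 12 = 12 years at r = 0.36.
N(24) = 3521.21·e^(0.36×12) = 3521.21·e^4.32 = 264755.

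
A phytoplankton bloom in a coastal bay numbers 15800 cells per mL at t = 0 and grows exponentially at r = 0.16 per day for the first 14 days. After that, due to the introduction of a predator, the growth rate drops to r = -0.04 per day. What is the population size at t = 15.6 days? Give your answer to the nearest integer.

139214 cells per mL

Phase 1: N(14) = 15800·e^(0.16×14) = 15800·e^2.24 = 148415.
Phase 2 runs for 15.6 − 14 = 1.6 days at r = -0.04.
N(15.6) = 148415·e^(-0.04×1.6) = 148415·e^-0.064 = 139214.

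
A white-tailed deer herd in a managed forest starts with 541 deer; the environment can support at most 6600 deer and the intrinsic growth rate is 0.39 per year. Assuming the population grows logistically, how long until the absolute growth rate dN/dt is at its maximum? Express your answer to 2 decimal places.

Logistic growth is fastest at N = K/2 = 3300.
A = (K − N₀)/N₀ = 11.2. Set K/(1 + A·e^(−rt)) = K/2 → A·e^(−rt) = 1.
e^(−0.39t) = 1/11.2 = 0.0892887, so t = ln(11.2)/0.39 = 2.4159/0.39 = 6.1946.

6.19 years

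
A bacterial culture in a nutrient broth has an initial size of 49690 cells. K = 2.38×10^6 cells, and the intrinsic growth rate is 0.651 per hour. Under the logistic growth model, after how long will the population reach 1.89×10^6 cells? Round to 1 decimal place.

8.0 hours

A = (K − N₀)/N₀ = (2.38×10^6 − 49690)/49690 = 46.897.
Solve 2.38×10^6/(1 + 46.897·e^(−0.651t)) = 1.89×10^6: 1 + 46.897·e^(−0.651t) = 1.2593, so e^(−0.651t) = 0.00552827.
−0.651·t = ln(0.00552827) = -5.1979, so t = 5.1979/0.651 = 7.9845.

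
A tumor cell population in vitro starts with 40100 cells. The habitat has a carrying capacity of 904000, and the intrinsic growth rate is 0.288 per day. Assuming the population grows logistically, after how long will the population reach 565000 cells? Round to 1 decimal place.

12.4 days

A = (K − N₀)/N₀ = (904000 − 40100)/40100 = 21.544.
Solve 904000/(1 + 21.544·e^(−0.288t)) = 565000: 1 + 21.544·e^(−0.288t) = 1.6, so e^(−0.288t) = 0.0278504.
−0.288·t = ln(0.0278504) = -3.5809, so t = 3.5809/0.288 = 12.434.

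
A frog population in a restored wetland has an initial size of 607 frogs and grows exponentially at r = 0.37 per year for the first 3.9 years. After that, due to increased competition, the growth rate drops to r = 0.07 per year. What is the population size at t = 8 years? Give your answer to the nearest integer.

3424 frogs

Phase 1: N(3.9) = 607·e^(0.37×3.9) = 607·e^1.443 = 2569.66.
Phase 2 runs for 8 − 3.9 = 4.1 years at r = 0.07.
N(8) = 2569.66·e^(0.07×4.1) = 2569.66·e^0.287 = 3423.88.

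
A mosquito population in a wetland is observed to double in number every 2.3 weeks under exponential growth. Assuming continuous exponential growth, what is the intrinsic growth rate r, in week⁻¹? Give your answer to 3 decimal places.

0.301 per week

r = ln(2)/t_d = 0.6931/2.3 = 0.30137.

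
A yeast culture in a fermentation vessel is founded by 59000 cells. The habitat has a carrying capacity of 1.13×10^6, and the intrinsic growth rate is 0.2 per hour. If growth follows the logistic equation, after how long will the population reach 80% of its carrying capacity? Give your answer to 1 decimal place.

21.4 hours

A = (K − N₀)/N₀ = (1.13×10^6 − 59000)/59000 = 18.153.
Solve 1.13×10^6/(1 + 18.153·e^(−0.2t)) = 904000: 1 + 18.153·e^(−0.2t) = 1.25, so e^(−0.2t) = 0.0137722.
−0.2·t = ln(0.0137722) = -4.2851, so t = 4.2851/0.2 = 21.426.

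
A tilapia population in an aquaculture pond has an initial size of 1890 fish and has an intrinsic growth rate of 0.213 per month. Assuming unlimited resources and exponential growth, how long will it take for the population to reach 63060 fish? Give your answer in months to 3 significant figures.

16.5 months

Set N₀·e^(rt) = 63060: e^(0.213·t) = 63060/1890 = 33.365.
0.213·t = ln(33.365) = 3.5075, so t = 3.5075/0.213 = 16.467.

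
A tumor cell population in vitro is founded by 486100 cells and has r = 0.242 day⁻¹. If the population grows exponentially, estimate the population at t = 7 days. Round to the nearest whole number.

N(t) = N₀·e^(rt) = 486100 × e^(0.242×7) = 486100 × e^1.694.
e^1.694 ≈ 5.4412, so N ≈ 486100 × 5.4412 = 2.644968×10^6.

2644968 cells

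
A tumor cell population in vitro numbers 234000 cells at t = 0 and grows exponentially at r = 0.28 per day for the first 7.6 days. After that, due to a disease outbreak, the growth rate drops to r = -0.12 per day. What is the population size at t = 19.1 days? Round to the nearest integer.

494388 cells

Phase 1: N(7.6) = 234000·e^(0.28×7.6) = 234000·e^2.128 = 1.965145×10^6.
Phase 2 runs for 19.1 − 7.6 = 11.5 days at r = -0.12.
N(19.1) = 1.965145×10^6·e^(-0.12×11.5) = 1.965145×10^6·e^-1.38 = 494388.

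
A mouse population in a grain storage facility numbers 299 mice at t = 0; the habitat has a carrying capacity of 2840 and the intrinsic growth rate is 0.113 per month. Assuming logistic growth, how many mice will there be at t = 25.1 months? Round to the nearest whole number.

A = (K − N₀)/N₀ = (2840 − 299)/299 = 8.4983.
N(t) = K/(1 + A·e^(−rt)) = 2840/(1 + 8.4983×e^(−0.113×25.1)).
e^(−2.836) = 0.058642; denominator = 1 + 8.4983×0.058642 = 1.4984.
N = 2840/1.4984 = 1895.4.

1895 mice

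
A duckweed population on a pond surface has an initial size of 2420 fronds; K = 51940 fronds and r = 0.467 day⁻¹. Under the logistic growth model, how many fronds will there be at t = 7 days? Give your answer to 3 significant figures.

29200 fronds

A = (K − N₀)/N₀ = (51940 − 2420)/2420 = 20.463.
N(t) = K/(1 + A·e^(−rt)) = 51940/(1 + 20.463×e^(−0.467×7)).
e^(−3.269) = 0.038044; denominator = 1 + 20.463×0.038044 = 1.7785.
N = 51940/1.7785 = 29204.4.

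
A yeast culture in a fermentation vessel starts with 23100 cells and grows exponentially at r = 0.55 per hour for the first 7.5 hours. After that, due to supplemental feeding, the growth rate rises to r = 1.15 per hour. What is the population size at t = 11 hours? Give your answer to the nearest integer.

80004056 cells

Phase 1: N(7.5) = 23100·e^(0.55×7.5) = 23100·e^4.125 = 1.429146×10^6.
Phase 2 runs for 11 − 7.5 = 3.5 hours at r = 1.15.
N(11) = 1.429146×10^6·e^(1.15×3.5) = 1.429146×10^6·e^4.025 = 8.000406×10^7.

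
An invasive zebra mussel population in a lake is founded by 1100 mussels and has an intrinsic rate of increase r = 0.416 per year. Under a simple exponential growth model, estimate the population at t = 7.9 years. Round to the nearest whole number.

29421 mussels

N(t) = N₀·e^(rt) = 1100 × e^(0.416×7.9) = 1100 × e^3.286.
e^3.286 ≈ 26.746, so N ≈ 1100 × 26.746 = 29421.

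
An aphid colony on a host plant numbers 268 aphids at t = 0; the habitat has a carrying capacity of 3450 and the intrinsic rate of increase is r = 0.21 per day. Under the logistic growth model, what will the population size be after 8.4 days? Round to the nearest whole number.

1137 aphids

A = (K − N₀)/N₀ = (3450 − 268)/268 = 11.873.
N(t) = K/(1 + A·e^(−rt)) = 3450/(1 + 11.873×e^(−0.21×8.4)).
e^(−1.764) = 0.17136; denominator = 1 + 11.873×0.17136 = 3.0346.
N = 3450/3.0346 = 1136.9.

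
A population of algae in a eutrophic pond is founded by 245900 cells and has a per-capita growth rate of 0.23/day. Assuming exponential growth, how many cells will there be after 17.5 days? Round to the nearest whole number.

13765558 cells

N(t) = N₀·e^(rt) = 245900 × e^(0.23×17.5) = 245900 × e^4.025.
e^4.025 ≈ 55.98, so N ≈ 245900 × 55.98 = 1.376556×10^7.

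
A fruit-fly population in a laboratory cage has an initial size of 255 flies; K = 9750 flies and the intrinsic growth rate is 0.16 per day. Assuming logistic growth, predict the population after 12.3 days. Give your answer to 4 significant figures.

A = (K − N₀)/N₀ = (9750 − 255)/255 = 37.235.
N(t) = K/(1 + A·e^(−rt)) = 9750/(1 + 37.235×e^(−0.16×12.3)).
e^(−1.968) = 0.13974; denominator = 1 + 37.235×0.13974 = 6.2031.
N = 9750/6.2031 = 1571.79.

1572 flies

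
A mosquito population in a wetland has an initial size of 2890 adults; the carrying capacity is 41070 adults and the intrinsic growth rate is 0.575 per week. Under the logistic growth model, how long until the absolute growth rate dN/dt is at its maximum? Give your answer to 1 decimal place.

Logistic growth is fastest at N = K/2 = 20535.
A = (K − N₀)/N₀ = 13.211. Set K/(1 + A·e^(−rt)) = K/2 → A·e^(−rt) = 1.
e^(−0.575t) = 1/13.211 = 0.0756941, so t = ln(13.211)/0.575 = 2.5811/0.575 = 4.4888.

4.5 weeks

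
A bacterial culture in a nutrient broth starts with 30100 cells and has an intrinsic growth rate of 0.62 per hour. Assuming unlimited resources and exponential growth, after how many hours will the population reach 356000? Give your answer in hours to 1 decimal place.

4.0 hours

Set N₀·e^(rt) = 356000: e^(0.62·t) = 356000/30100 = 11.827.
0.62·t = ln(11.827) = 2.4704, so t = 2.4704/0.62 = 3.9845.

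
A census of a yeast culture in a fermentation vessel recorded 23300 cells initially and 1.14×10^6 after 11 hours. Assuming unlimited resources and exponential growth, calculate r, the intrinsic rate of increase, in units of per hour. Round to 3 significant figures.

0.354 per hour

From N(t) = N₀·e^(rt): e^(r·11) = 1.14×10^6/23300 = 48.927.
r·11 = ln(48.927) = 3.8903, so r = 3.8903/11 = 0.35367.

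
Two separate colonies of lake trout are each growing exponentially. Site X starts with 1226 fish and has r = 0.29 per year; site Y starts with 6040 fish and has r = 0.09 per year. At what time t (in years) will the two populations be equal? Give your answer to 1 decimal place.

8.0 years

Set 1226·e^(0.29t) = 6040·e^(0.09t).
e^((0.29 − 0.09)t) = 6040/1226 → e^(0.2·t) = 4.9266.
0.2·t = ln(4.9266) = 1.5946, so t = 1.5946/0.2 = 7.9732.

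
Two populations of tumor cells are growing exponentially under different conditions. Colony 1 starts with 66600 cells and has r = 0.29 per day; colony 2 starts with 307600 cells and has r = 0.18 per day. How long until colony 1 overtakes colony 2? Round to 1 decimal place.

Set 66600·e^(0.29t) = 307600·e^(0.18t).
e^((0.29 − 0.18)t) = 307600/66600 → e^(0.11·t) = 4.6186.
0.11·t = ln(4.6186) = 1.5301, so t = 1.5301/0.11 = 13.91.

13.9 days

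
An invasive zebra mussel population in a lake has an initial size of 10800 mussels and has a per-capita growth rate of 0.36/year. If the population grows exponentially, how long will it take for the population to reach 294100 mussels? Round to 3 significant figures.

Set N₀·e^(rt) = 294100: e^(0.36·t) = 294100/10800 = 27.231.
0.36·t = ln(27.231) = 3.3044, so t = 3.3044/0.36 = 9.1788.

9.18 years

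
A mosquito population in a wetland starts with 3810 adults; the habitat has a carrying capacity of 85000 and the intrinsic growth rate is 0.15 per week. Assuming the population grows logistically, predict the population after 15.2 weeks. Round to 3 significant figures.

26700 adults

A = (K − N₀)/N₀ = (85000 − 3810)/3810 = 21.31.
N(t) = K/(1 + A·e^(−rt)) = 85000/(1 + 21.31×e^(−0.15×15.2)).
e^(−2.28) = 0.10228; denominator = 1 + 21.31×0.10228 = 3.1796.
N = 85000/3.1796 = 26732.5.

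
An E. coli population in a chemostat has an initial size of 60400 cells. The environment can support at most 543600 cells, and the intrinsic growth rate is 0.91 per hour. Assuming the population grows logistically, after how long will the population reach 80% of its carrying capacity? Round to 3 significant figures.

3.81 hours

A = (K − N₀)/N₀ = (543600 − 60400)/60400 = 8.
Solve 543600/(1 + 8·e^(−0.91t)) = 434880: 1 + 8·e^(−0.91t) = 1.25, so e^(−0.91t) = 0.03125.
−0.91·t = ln(0.03125) = -3.4657, so t = 3.4657/0.91 = 3.8085.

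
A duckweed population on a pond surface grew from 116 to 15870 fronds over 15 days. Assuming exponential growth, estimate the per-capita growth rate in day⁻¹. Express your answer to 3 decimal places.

From N(t) = N₀·e^(rt): e^(r·15) = 15870/116 = 136.81.
r·15 = ln(136.81) = 4.9186, so r = 4.9186/15 = 0.32791.

0.328 per day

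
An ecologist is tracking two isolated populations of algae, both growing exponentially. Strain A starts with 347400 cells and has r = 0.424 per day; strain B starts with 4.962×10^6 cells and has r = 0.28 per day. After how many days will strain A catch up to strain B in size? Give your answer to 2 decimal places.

18.47 days

Set 347400·e^(0.424t) = 4.962×10^6·e^(0.28t).
e^((0.424 − 0.28)t) = 4.962×10^6/347400 → e^(0.144·t) = 14.283.
0.144·t = ln(14.283) = 2.6591, so t = 2.6591/0.144 = 18.466.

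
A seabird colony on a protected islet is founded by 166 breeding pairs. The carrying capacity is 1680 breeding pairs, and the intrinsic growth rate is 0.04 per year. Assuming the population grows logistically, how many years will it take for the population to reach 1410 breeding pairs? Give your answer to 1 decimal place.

96.6 years

A = (K − N₀)/N₀ = (1680 − 166)/166 = 9.1205.
Solve 1680/(1 + 9.1205·e^(−0.04t)) = 1410: 1 + 9.1205·e^(−0.04t) = 1.1915, so e^(−0.04t) = 0.0209955.
−0.04·t = ln(0.0209955) = -3.8634, so t = 3.8634/0.04 = 96.586.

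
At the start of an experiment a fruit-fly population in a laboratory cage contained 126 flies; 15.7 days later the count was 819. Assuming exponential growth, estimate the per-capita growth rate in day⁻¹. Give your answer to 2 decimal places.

From N(t) = N₀·e^(rt): e^(r·15.7) = 819/126 = 6.5.
r·15.7 = ln(6.5) = 1.8718, so r = 1.8718/15.7 = 0.11922.

0.12 per day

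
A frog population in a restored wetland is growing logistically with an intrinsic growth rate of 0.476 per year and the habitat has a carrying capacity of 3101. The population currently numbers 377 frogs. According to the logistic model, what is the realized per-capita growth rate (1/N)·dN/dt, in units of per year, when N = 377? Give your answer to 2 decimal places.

0.42 per year

(1/N)·dN/dt = r(1 − N/K) = 0.476 × (1 − 377/3101).
= 0.476 × 0.87843 = 0.41813.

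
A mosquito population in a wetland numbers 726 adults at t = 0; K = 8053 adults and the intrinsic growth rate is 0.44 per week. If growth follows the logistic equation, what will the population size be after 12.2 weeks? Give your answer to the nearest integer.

7691 adults

A = (K − N₀)/N₀ = (8053 − 726)/726 = 10.092.
N(t) = K/(1 + A·e^(−rt)) = 8053/(1 + 10.092×e^(−0.44×12.2)).
e^(−5.368) = 0.0046634; denominator = 1 + 10.092×0.0046634 = 1.0471.
N = 8053/1.0471 = 7691.02.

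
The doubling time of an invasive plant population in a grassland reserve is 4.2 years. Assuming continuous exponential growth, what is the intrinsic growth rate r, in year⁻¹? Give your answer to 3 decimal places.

r = ln(2)/t_d = 0.6931/4.2 = 0.16504.

0.165 per year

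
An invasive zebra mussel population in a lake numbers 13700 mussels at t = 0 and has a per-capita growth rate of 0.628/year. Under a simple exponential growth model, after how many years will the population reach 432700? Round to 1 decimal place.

Set N₀·e^(rt) = 432700: e^(0.628·t) = 432700/13700 = 31.584.
0.628·t = ln(31.584) = 3.4526, so t = 3.4526/0.628 = 5.4978.

5.5 years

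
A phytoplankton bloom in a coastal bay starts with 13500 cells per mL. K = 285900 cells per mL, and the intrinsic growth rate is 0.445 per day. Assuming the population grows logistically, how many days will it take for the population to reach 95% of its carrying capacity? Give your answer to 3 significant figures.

13.4 days

A = (K − N₀)/N₀ = (285900 − 13500)/13500 = 20.178.
Solve 285900/(1 + 20.178·e^(−0.445t)) = 271605: 1 + 20.178·e^(−0.445t) = 1.0526, so e^(−0.445t) = 0.00260839.
−0.445·t = ln(0.00260839) = -5.949, so t = 5.949/0.445 = 13.369.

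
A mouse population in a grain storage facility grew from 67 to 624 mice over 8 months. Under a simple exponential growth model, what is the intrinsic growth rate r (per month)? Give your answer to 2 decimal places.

From N(t) = N₀·e^(rt): e^(r·8) = 624/67 = 9.3134.
r·8 = ln(9.3134) = 2.2315, so r = 2.2315/8 = 0.27893.

0.28 per month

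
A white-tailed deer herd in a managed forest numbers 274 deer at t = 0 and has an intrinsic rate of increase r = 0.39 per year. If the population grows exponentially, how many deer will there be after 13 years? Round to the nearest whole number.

N(t) = N₀·e^(rt) = 274 × e^(0.39×13) = 274 × e^5.07.
e^5.07 ≈ 159.17, so N ≈ 274 × 159.17 = 43613.8.

43614 deer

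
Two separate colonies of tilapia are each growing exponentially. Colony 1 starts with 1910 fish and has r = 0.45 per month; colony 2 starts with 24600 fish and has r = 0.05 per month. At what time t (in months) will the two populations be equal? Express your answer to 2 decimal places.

Set 1910·e^(0.45t) = 24600·e^(0.05t).
e^((0.45 − 0.05)t) = 24600/1910 → e^(0.4·t) = 12.88.
0.4·t = ln(12.88) = 2.5556, so t = 2.5556/0.4 = 6.3891.

6.39 months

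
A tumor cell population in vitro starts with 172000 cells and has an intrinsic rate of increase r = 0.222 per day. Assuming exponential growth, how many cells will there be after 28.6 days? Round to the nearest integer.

N(t) = N₀·e^(rt) = 172000 × e^(0.222×28.6) = 172000 × e^6.349.
e^6.349 ≈ 572.03, so N ≈ 172000 × 572.03 = 9.839×10^7.

98390002 cells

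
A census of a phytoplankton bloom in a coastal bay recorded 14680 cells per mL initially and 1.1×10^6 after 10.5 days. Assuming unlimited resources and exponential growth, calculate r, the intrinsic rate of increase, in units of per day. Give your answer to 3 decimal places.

0.411 per day

From N(t) = N₀·e^(rt): e^(r·10.5) = 1.1×10^6/14680 = 74.932.
r·10.5 = ln(74.932) = 4.3166, so r = 4.3166/10.5 = 0.4111.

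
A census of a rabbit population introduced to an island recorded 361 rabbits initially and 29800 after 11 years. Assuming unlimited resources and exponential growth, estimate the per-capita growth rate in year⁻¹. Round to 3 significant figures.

From N(t) = N₀·e^(rt): e^(r·11) = 29800/361 = 82.548.
r·11 = ln(82.548) = 4.4134, so r = 4.4134/11 = 0.40122.

0.401 per year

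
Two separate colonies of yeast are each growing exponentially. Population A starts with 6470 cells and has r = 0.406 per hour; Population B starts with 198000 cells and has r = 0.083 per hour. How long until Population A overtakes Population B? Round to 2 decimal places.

10.59 hours

Set 6470·e^(0.406t) = 198000·e^(0.083t).
e^((0.406 − 0.083)t) = 198000/6470 → e^(0.323·t) = 30.603.
0.323·t = ln(30.603) = 3.4211, so t = 3.4211/0.323 = 10.592.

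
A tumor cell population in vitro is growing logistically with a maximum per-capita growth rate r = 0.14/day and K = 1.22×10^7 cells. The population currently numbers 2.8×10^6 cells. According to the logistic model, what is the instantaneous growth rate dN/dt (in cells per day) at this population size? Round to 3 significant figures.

302000 cells per day

dN/dt = rN(1 − N/K) = 0.14 × 2.8×10^6 × (1 − 2.8×10^6/1.22×10^7).
1 − 2.8×10^6/1.22×10^7 = 0.77049; dN/dt = 0.14 × 2.8×10^6 × 0.77049 = 3.02033×10^5.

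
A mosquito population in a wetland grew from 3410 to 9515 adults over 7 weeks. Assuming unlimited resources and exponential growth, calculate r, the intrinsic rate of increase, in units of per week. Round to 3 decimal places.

0.147 per week

From N(t) = N₀·e^(rt): e^(r·7) = 9515/3410 = 2.7903.
r·7 = ln(2.7903) = 1.0262, so r = 1.0262/7 = 0.14659.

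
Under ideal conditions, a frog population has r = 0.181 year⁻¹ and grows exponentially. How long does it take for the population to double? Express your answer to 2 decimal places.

Doubling time t_d = ln(2)/r = 0.6931/0.181 = 3.8295.

3.83 years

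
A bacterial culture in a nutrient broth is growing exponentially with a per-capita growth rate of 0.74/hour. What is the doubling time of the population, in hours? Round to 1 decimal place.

Doubling time t_d = ln(2)/r = 0.6931/0.74 = 0.93669.

0.9 hours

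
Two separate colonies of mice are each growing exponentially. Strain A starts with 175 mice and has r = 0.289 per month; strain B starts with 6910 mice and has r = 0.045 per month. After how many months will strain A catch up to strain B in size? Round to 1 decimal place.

15.1 months

Set 175·e^(0.289t) = 6910·e^(0.045t).
e^((0.289 − 0.045)t) = 6910/175 → e^(0.244·t) = 39.486.
0.244·t = ln(39.486) = 3.6759, so t = 3.6759/0.244 = 15.065.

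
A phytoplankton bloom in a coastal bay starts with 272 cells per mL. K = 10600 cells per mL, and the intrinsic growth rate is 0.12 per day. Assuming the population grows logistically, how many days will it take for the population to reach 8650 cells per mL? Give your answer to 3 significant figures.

42.7 days

A = (K − N₀)/N₀ = (10600 − 272)/272 = 37.971.
Solve 10600/(1 + 37.971·e^(−0.12t)) = 8650: 1 + 37.971·e^(−0.12t) = 1.2254, so e^(−0.12t) = 0.00593706.
−0.12·t = ln(0.00593706) = -5.1265, so t = 5.1265/0.12 = 42.721.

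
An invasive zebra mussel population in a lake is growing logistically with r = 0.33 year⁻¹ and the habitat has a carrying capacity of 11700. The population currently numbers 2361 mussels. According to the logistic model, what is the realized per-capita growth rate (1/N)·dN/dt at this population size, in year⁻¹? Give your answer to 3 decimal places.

0.263 per year

(1/N)·dN/dt = r(1 − N/K) = 0.33 × (1 − 2361/11700).
= 0.33 × 0.79821 = 0.26341.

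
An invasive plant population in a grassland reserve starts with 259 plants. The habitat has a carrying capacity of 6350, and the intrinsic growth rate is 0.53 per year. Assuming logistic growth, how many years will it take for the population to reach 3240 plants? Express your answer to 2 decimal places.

6.04 years

A = (K − N₀)/N₀ = (6350 − 259)/259 = 23.517.
Solve 6350/(1 + 23.517·e^(−0.53t)) = 3240: 1 + 23.517·e^(−0.53t) = 1.9599, so e^(−0.53t) = 0.0408156.
−0.53·t = ln(0.0408156) = -3.1987, so t = 3.1987/0.53 = 6.0353.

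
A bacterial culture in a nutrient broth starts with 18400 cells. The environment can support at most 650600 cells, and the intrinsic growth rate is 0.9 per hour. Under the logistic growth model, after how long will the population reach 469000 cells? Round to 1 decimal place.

A = (K − N₀)/N₀ = (650600 − 18400)/18400 = 34.359.
Solve 650600/(1 + 34.359·e^(−0.9t)) = 469000: 1 + 34.359·e^(−0.9t) = 1.3872, so e^(−0.9t) = 0.0112695.
−0.9·t = ln(0.0112695) = -4.4857, so t = 4.4857/0.9 = 4.9841.

5.0 hours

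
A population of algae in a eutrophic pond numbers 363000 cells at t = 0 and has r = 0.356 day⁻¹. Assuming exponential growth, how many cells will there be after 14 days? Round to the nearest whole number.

N(t) = N₀·e^(rt) = 363000 × e^(0.356×14) = 363000 × e^4.984.
e^4.984 ≈ 146.06, so N ≈ 363000 × 146.06 = 5.301885×10^7.

53018852 cells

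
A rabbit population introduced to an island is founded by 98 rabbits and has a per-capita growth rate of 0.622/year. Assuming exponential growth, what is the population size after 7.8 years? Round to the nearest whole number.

12539 rabbits

N(t) = N₀·e^(rt) = 98 × e^(0.622×7.8) = 98 × e^4.852.
e^4.852 ≈ 127.94, so N ≈ 98 × 127.94 = 12538.6.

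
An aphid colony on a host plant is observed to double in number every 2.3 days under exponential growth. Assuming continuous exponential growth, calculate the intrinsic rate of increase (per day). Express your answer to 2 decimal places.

r = ln(2)/t_d = 0.6931/2.3 = 0.30137.

0.30 per day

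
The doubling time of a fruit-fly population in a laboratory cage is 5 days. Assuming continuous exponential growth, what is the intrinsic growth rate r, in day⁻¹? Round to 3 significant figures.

r = ln(2)/t_d = 0.6931/5 = 0.13863.

0.139 per day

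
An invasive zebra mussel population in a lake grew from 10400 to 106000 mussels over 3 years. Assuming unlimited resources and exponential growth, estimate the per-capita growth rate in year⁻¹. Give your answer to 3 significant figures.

0.774 per year

From N(t) = N₀·e^(rt): e^(r·3) = 106000/10400 = 10.192.
r·3 = ln(10.192) = 2.3216, so r = 2.3216/3 = 0.77388.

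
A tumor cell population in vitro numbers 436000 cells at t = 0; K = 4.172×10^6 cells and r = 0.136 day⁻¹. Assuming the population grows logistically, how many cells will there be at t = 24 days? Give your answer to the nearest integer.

3142443 cells

A = (K − N₀)/N₀ = (4.172×10^6 − 436000)/436000 = 8.5688.
N(t) = K/(1 + A·e^(−rt)) = 4.172×10^6/(1 + 8.5688×e^(−0.136×24)).
e^(−3.264) = 0.038235; denominator = 1 + 8.5688×0.038235 = 1.3276.
N = 4.172×10^6/1.3276 = 3.142443×10^6.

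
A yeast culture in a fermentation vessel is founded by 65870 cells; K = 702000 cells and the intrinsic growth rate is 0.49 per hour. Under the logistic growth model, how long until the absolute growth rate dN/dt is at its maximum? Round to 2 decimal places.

Logistic growth is fastest at N = K/2 = 351000.
A = (K − N₀)/N₀ = 9.6574. Set K/(1 + A·e^(−rt)) = K/2 → A·e^(−rt) = 1.
e^(−0.49t) = 1/9.6574 = 0.103548, so t = ln(9.6574)/0.49 = 2.2677/0.49 = 4.628.

4.63 hours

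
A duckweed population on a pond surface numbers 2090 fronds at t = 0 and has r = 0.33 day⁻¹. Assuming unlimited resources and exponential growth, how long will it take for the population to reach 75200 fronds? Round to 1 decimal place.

Set N₀·e^(rt) = 75200: e^(0.33·t) = 75200/2090 = 35.981.
0.33·t = ln(35.981) = 3.583, so t = 3.583/0.33 = 10.858.

10.9 days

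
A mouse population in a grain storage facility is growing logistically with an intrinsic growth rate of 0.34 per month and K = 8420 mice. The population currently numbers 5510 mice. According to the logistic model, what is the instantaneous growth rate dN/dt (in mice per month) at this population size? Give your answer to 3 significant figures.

647 mice per month

dN/dt = rN(1 − N/K) = 0.34 × 5510 × (1 − 5510/8420).
1 − 5510/8420 = 0.34561; dN/dt = 0.34 × 5510 × 0.34561 = 647.46.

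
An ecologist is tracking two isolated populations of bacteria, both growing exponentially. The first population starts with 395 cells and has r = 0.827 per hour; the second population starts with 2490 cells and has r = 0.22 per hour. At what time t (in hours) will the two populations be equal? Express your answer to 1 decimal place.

3.0 hours

Set 395·e^(0.827t) = 2490·e^(0.22t).
e^((0.827 − 0.22)t) = 2490/395 → e^(0.607·t) = 6.3038.
0.607·t = ln(6.3038) = 1.8412, so t = 1.8412/0.607 = 3.0332.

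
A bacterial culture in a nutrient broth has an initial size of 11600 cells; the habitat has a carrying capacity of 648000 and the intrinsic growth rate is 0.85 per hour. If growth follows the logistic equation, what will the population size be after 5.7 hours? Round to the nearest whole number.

A = (K − N₀)/N₀ = (648000 − 11600)/11600 = 54.862.
N(t) = K/(1 + A·e^(−rt)) = 648000/(1 + 54.862×e^(−0.85×5.7)).
e^(−4.845) = 0.0078676; denominator = 1 + 54.862×0.0078676 = 1.4316.
N = 648000/1.4316 = 452630.

452630 cells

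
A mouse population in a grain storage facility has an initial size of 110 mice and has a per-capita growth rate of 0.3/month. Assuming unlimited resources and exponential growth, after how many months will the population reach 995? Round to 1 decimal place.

Set N₀·e^(rt) = 995: e^(0.3·t) = 995/110 = 9.0455.
0.3·t = ln(9.0455) = 2.2023, so t = 2.2023/0.3 = 7.3409.

7.3 months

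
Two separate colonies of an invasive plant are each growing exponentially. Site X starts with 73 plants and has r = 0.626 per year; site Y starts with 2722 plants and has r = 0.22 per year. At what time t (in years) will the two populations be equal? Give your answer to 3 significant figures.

Set 73·e^(0.626t) = 2722·e^(0.22t).
e^((0.626 − 0.22)t) = 2722/73 → e^(0.406·t) = 37.288.
0.406·t = ln(37.288) = 3.6187, so t = 3.6187/0.406 = 8.913.

8.91 years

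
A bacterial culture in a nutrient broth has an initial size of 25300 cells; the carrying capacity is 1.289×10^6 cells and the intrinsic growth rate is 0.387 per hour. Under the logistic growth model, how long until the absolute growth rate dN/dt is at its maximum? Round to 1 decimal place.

Logistic growth is fastest at N = K/2 = 644500.
A = (K − N₀)/N₀ = 49.949. Set K/(1 + A·e^(−rt)) = K/2 → A·e^(−rt) = 1.
e^(−0.387t) = 1/49.949 = 0.0200206, so t = ln(49.949)/0.387 = 3.911/0.387 = 10.106.

10.1 hours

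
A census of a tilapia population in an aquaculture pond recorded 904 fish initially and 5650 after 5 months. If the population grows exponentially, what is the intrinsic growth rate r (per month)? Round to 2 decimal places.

0.37 per month

From N(t) = N₀·e^(rt): e^(r·5) = 5650/904 = 6.25.
r·5 = ln(6.25) = 1.8326, so r = 1.8326/5 = 0.36652.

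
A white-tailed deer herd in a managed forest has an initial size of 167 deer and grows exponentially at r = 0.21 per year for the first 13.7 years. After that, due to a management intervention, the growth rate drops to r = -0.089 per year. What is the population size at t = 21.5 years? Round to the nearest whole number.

Phase 1: N(13.7) = 167·e^(0.21×13.7) = 167·e^2.877 = 2966.07.
Phase 2 runs for 21.5 − 13.7 = 7.8 years at r = -0.089.
N(21.5) = 2966.07·e^(-0.089×7.8) = 2966.07·e^-0.6942 = 1481.48.

1481 deer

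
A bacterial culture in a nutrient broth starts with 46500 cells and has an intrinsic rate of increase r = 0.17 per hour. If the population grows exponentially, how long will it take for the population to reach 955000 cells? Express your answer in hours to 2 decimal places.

Set N₀·e^(rt) = 955000: e^(0.17·t) = 955000/46500 = 20.538.
0.17·t = ln(20.538) = 3.0223, so t = 3.0223/0.17 = 17.778.

17.78 hours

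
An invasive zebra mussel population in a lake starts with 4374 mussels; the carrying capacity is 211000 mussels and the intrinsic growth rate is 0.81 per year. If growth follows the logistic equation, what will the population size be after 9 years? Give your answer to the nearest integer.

204411 mussels

A = (K − N₀)/N₀ = (211000 − 4374)/4374 = 47.24.
N(t) = K/(1 + A·e^(−rt)) = 211000/(1 + 47.24×e^(−0.81×9)).
e^(−7.29) = 0.00068233; denominator = 1 + 47.24×0.00068233 = 1.0322.
N = 211000/1.0322 = 204411.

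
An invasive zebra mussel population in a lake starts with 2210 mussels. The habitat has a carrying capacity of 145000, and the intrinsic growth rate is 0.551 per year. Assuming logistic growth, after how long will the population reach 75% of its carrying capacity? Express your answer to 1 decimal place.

9.6 years

A = (K − N₀)/N₀ = (145000 − 2210)/2210 = 64.611.
Solve 145000/(1 + 64.611·e^(−0.551t)) = 108750: 1 + 64.611·e^(−0.551t) = 1.3333, so e^(−0.551t) = 0.00515909.
−0.551·t = ln(0.00515909) = -5.267, so t = 5.267/0.551 = 9.559.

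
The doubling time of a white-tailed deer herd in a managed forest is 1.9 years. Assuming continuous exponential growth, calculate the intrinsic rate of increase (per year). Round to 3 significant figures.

r = ln(2)/t_d = 0.6931/1.9 = 0.36481.

0.365 per year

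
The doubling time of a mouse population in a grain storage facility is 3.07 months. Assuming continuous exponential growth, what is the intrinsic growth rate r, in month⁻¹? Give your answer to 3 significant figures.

r = ln(2)/t_d = 0.6931/3.07 = 0.22578.

0.226 per month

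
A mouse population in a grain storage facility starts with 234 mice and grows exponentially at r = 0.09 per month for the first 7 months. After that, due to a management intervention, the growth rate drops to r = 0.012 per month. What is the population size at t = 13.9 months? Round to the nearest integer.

Phase 1: N(7) = 234·e^(0.09×7) = 234·e^0.63 = 439.361.
Phase 2 runs for 13.9 − 7 = 6.9 months at r = 0.012.
N(13.9) = 439.361·e^(0.012×6.9) = 439.361·e^0.0828 = 477.288.

477 mice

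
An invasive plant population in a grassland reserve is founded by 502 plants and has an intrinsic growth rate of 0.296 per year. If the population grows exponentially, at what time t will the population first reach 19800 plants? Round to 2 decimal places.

12.41 years

Set N₀·e^(rt) = 19800: e^(0.296·t) = 19800/502 = 39.442.
0.296·t = ln(39.442) = 3.6748, so t = 3.6748/0.296 = 12.415.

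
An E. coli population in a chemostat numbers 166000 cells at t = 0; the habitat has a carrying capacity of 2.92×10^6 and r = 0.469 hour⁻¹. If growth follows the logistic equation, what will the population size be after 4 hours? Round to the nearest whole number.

824469 cells

A = (K − N₀)/N₀ = (2.92×10^6 − 166000)/166000 = 16.59.
N(t) = K/(1 + A·e^(−rt)) = 2.92×10^6/(1 + 16.59×e^(−0.469×4)).
e^(−1.876) = 0.1532; denominator = 1 + 16.59×0.1532 = 3.5417.
N = 2.92×10^6/3.5417 = 824469.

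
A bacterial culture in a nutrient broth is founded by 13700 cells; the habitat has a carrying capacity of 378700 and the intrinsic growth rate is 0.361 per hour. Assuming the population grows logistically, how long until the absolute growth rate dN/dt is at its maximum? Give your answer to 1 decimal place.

9.1 hours

Logistic growth is fastest at N = K/2 = 189350.
A = (K − N₀)/N₀ = 26.642. Set K/(1 + A·e^(−rt)) = K/2 → A·e^(−rt) = 1.
e^(−0.361t) = 1/26.642 = 0.0375342, so t = ln(26.642)/0.361 = 3.2825/0.361 = 9.0928.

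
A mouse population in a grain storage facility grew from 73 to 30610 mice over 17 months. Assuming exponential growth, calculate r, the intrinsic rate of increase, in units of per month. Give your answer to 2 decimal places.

0.36 per month

From N(t) = N₀·e^(rt): e^(r·17) = 30610/73 = 419.32.
r·17 = ln(419.32) = 6.0386, so r = 6.0386/17 = 0.35521.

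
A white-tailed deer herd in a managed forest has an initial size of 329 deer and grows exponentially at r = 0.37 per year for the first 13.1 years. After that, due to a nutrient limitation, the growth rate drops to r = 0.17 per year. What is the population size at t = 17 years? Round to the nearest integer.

81313 deer

Phase 1: N(13.1) = 329·e^(0.37×13.1) = 329·e^4.847 = 41900.7.
Phase 2 runs for 17 − 13.1 = 3.9 years at r = 0.17.
N(17) = 41900.7·e^(0.17×3.9) = 41900.7·e^0.663 = 81312.7.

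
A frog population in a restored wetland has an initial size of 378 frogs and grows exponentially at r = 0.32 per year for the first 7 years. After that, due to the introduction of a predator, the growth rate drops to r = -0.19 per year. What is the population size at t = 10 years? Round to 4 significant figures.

2008 frogs

Phase 1: N(7) = 378·e^(0.32×7) = 378·e^2.24 = 3550.68.
Phase 2 runs for 10 − 7 = 3 years at r = -0.19.
N(10) = 3550.68·e^(-0.19×3) = 3550.68·e^-0.57 = 2008.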